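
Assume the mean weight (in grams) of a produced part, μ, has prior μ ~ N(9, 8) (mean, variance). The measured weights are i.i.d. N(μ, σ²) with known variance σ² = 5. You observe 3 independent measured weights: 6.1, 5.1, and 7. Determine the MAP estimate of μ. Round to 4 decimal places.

μ̂_MAP = 6.5724

n = 3; x̄ = (6.1 + 5.1 + 7)/3 = 18.2/3 = 91/15 ≈ 6.0667.
For a Normal prior and Normal likelihood with known variance, the posterior is Normal; its mode equals its mean, the precision-weighted average.
Prior precision 1/σ₀² = 1/8 = 0.125; data precision n/σ² = 3/5 = 0.6.
μ̂ = (0.125·9 + 0.6·(91/15)) / (0.125 + 0.6) = 4.765/0.725 = 953/145 ≈ 6.5724.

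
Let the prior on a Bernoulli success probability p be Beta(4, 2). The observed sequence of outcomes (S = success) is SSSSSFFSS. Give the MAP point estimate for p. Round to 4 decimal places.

p̂_MAP = 0.7692

Prior: Beta(4, 2).
Data: 7 successes in 9 trials (from the sequence). The binomial likelihood contributes p^7(1−p)^2, so the posterior is Beta(4+7, 2+2) = Beta(11, 4).
For Beta(a, b) with a, b > 1 the mode is (a−1)/(a+b−2) = 10/13 ≈ 0.7692.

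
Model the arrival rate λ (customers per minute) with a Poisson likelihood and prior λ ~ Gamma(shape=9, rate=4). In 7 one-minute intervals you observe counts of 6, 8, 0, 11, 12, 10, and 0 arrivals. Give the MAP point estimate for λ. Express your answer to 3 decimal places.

λ̂_MAP = 5.000

Σxᵢ = 6+8+0+11+12+10+0 = 47, with n = 7.
Posterior ∝ λ^8e^(−4λ) · λ^47e^(−7λ) = λ^55e^(−11λ), i.e. Gamma(shape=56, rate=11).
The mode of a Gamma(a, b) with a ≥ 1 (shape–rate) is (a−1)/b = 55/11 ≈ 5.000.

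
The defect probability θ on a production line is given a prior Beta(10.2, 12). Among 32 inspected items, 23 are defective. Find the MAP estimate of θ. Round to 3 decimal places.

θ̂_MAP = 0.617

Prior: Beta(10.2, 12).
Data: 23 successes in 32 trials. The binomial likelihood contributes θ^23(1−θ)^9, so the posterior is Beta(10.2+23, 12+9) = Beta(33.2, 21).
For Beta(a, b) with a, b > 1 the mode is (a−1)/(a+b−2) = 32.2/52.2 ≈ 0.617.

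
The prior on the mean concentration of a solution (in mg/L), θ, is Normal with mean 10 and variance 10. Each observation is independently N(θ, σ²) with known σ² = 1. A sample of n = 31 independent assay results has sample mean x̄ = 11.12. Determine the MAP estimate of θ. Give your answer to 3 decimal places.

n = 31, x̄ = 11.12.
For a Normal prior and Normal likelihood with known variance, the posterior is Normal; its mode equals its mean, the precision-weighted average.
Prior precision 1/σ₀² = 1/10 = 0.1; data precision n/σ² = 31/1 = 31.
θ̂ = (0.1·10 + 31·11.12) / (0.1 + 31) = 345.72/31.1 = 17286/1555 ≈ 11.116.

θ̂_MAP = 11.116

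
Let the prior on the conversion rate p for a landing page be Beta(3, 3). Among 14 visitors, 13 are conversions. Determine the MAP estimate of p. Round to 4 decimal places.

Prior: Beta(3, 3).
Data: 13 successes in 14 trials. The binomial likelihood contributes p^13(1−p)^1, so the posterior is Beta(3+13, 3+1) = Beta(16, 4).
For Beta(a, b) with a, b > 1 the mode is (a−1)/(a+b−2) = 15/18 ≈ 0.8333.

p̂_MAP = 0.8333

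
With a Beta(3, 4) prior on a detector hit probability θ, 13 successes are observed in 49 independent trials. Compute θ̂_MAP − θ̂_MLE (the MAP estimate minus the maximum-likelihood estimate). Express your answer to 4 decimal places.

MAP − MLE = 0.0125

Posterior is Beta(16, 40); MAP = (16−1)/(56−2) = 15/54 ≈ 0.27778.
MLE ignores the prior: θ̂_MLE = k/n = 13/49 ≈ 0.26531.
Difference = 15/54 − 13/49 = 11/882 ≈ 0.0125.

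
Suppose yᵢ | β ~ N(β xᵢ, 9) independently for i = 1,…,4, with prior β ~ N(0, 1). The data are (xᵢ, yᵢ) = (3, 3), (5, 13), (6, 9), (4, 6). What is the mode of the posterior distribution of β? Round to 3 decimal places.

β̂_MAP = 1.600

log p(β | y) = −Σ(yᵢ − βxᵢ)²/(2·9) − β²/(2·1) + const.
Setting the derivative to zero: Σxᵢ(yᵢ − βxᵢ)/9 − β/1 = 0, so β = Σxᵢyᵢ / (Σxᵢ² + σ²/τ²).
Σxᵢyᵢ = 3·3 + 5·13 + 6·9 + 4·6 = 152; Σxᵢ² = 86; σ²/τ² = 9.
β̂_MAP = 152 / (86 + 9) = 152/95 ≈ 1.600.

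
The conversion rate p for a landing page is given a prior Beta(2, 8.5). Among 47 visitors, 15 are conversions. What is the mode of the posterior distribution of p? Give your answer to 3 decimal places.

p̂_MAP = 0.288

Prior: Beta(2, 8.5).
Data: 15 successes in 47 trials. The binomial likelihood contributes p^15(1−p)^32, so the posterior is Beta(2+15, 8.5+32) = Beta(17, 40.5).
For Beta(a, b) with a, b > 1 the mode is (a−1)/(a+b−2) = 16/55.5 ≈ 0.288.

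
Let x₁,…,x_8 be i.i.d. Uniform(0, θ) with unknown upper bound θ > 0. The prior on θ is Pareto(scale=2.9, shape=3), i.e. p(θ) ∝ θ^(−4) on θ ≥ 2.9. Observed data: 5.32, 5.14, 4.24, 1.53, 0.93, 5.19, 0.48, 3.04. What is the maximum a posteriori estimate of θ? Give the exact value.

θ̂_MAP = 5.32

The Uniform(0, θ) likelihood is θ^(−n) for θ ≥ max(xᵢ), zero otherwise. Here max(xᵢ) = 5.32.
Posterior ∝ θ^(−4) · θ^(−8) = θ^(−12) on θ ≥ max(2.9, 5.32) = 5.32.
This density is strictly decreasing in θ, so the posterior mode lies at the lower boundary of the support.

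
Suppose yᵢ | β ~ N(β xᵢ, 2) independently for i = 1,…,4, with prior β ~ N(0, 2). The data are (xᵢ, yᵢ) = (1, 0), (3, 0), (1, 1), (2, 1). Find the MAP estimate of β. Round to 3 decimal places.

log p(β | y) = −Σ(yᵢ − βxᵢ)²/(2·2) − β²/(2·2) + const.
Setting the derivative to zero: Σxᵢ(yᵢ − βxᵢ)/2 − β/2 = 0, so β = Σxᵢyᵢ / (Σxᵢ² + σ²/τ²).
Σxᵢyᵢ = 1·0 + 3·0 + 1·1 + 2·1 = 3; Σxᵢ² = 15; σ²/τ² = 1.
β̂_MAP = 3 / (15 + 1) = 3/16 ≈ 0.188.

β̂_MAP = 0.188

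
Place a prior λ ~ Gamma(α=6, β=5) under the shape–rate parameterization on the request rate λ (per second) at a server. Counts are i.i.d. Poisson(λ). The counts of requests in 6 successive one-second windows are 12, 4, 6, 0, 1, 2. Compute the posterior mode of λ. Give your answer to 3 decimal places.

Σxᵢ = 12+4+6+0+1+2 = 25, with n = 6.
Posterior ∝ λ^5e^(−5λ) · λ^25e^(−6λ) = λ^30e^(−11λ), i.e. Gamma(shape=31, rate=11).
The mode of a Gamma(a, b) with a ≥ 1 (shape–rate) is (a−1)/b = 30/11 ≈ 2.727.

λ̂_MAP = 2.727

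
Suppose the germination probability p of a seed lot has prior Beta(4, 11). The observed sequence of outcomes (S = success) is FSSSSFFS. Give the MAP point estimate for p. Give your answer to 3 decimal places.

p̂_MAP = 0.381

Prior: Beta(4, 11).
Data: 5 successes in 8 trials (from the sequence). The binomial likelihood contributes p^5(1−p)^3, so the posterior is Beta(4+5, 11+3) = Beta(9, 14).
For Beta(a, b) with a, b > 1 the mode is (a−1)/(a+b−2) = 8/21 ≈ 0.381.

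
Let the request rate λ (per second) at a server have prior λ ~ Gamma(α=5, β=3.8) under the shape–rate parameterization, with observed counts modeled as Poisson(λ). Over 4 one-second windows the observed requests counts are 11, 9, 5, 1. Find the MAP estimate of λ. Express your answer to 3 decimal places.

λ̂_MAP = 3.846

Σxᵢ = 11+9+5+1 = 26, with n = 4.
Posterior ∝ λ^4e^(−3.8λ) · λ^26e^(−4λ) = λ^30e^(−7.8λ), i.e. Gamma(shape=31, rate=7.8).
The mode of a Gamma(a, b) with a ≥ 1 (shape–rate) is (a−1)/b = 30/7.8 ≈ 3.846.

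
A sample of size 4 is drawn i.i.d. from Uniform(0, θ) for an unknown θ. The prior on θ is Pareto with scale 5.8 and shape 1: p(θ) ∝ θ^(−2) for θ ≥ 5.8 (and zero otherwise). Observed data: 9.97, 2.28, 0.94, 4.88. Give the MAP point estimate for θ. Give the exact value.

The Uniform(0, θ) likelihood is θ^(−n) for θ ≥ max(xᵢ), zero otherwise. Here max(xᵢ) = 9.97.
Posterior ∝ θ^(−2) · θ^(−4) = θ^(−6) on θ ≥ max(5.8, 9.97) = 9.97.
This density is strictly decreasing in θ, so the posterior mode lies at the lower boundary of the support.

θ̂_MAP = 9.97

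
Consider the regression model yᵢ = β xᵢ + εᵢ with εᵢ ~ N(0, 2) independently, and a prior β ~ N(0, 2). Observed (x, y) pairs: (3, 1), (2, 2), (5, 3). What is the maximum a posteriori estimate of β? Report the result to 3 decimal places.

log p(β | y) = −Σ(yᵢ − βxᵢ)²/(2·2) − β²/(2·2) + const.
Setting the derivative to zero: Σxᵢ(yᵢ − βxᵢ)/2 − β/2 = 0, so β = Σxᵢyᵢ / (Σxᵢ² + σ²/τ²).
Σxᵢyᵢ = 3·1 + 2·2 + 5·3 = 22; Σxᵢ² = 38; σ²/τ² = 1.
β̂_MAP = 22 / (38 + 1) = 22/39 ≈ 0.564.

β̂_MAP = 0.564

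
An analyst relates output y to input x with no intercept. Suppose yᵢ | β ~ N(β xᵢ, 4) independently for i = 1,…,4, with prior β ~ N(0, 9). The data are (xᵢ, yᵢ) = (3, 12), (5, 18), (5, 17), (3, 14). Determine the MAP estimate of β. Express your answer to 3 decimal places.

β̂_MAP = 3.696

log p(β | y) = −Σ(yᵢ − βxᵢ)²/(2·4) − β²/(2·9) + const.
Setting the derivative to zero: Σxᵢ(yᵢ − βxᵢ)/4 − β/9 = 0, so β = Σxᵢyᵢ / (Σxᵢ² + σ²/τ²).
Σxᵢyᵢ = 3·12 + 5·18 + 5·17 + 3·14 = 253; Σxᵢ² = 68; σ²/τ² = 4/9.
β̂_MAP = 253 / (68 + 4/9) = 253/(616/9) = 207/56 ≈ 3.696.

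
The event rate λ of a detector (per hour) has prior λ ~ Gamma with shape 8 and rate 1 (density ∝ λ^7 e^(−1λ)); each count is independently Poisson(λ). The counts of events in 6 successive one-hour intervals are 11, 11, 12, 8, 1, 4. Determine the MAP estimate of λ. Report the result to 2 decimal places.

λ̂_MAP = 7.71

Σxᵢ = 11+11+12+8+1+4 = 47, with n = 6.
Posterior ∝ λ^7e^(−1λ) · λ^47e^(−6λ) = λ^54e^(−7λ), i.e. Gamma(shape=55, rate=7).
The mode of a Gamma(a, b) with a ≥ 1 (shape–rate) is (a−1)/b = 54/7 ≈ 7.71.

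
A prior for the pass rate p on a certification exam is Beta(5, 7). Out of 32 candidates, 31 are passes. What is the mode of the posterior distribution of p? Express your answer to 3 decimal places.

p̂_MAP = 0.833

Prior: Beta(5, 7).
Data: 31 successes in 32 trials. The binomial likelihood contributes p^31(1−p)^1, so the posterior is Beta(5+31, 7+1) = Beta(36, 8).
For Beta(a, b) with a, b > 1 the mode is (a−1)/(a+b−2) = 35/42 ≈ 0.833.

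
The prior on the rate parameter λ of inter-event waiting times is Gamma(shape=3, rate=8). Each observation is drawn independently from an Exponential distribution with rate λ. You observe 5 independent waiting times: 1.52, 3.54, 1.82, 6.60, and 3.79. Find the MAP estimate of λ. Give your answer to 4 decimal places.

The Exponential(rate=λ) likelihood is ∝ λ^n e^(−λΣtᵢ). Here n = 5 and Σtᵢ = 1.52 + 3.54 + 1.82 + 6.60 + 3.79 = 17.27.
Posterior ∝ λ^2e^(−8λ) · λ^5e^(−17.27λ) = λ^7e^(−25.27λ), i.e. Gamma(8, 25.27).
Mode = (a−1)/b = 7/25.27 ≈ 0.2770.

λ̂_MAP = 0.2770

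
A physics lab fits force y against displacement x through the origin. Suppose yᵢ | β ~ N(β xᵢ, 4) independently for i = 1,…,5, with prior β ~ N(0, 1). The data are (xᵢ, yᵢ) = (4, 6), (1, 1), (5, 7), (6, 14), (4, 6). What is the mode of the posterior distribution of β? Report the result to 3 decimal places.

β̂_MAP = 1.714

log p(β | y) = −Σ(yᵢ − βxᵢ)²/(2·4) − β²/(2·1) + const.
Setting the derivative to zero: Σxᵢ(yᵢ − βxᵢ)/4 − β/1 = 0, so β = Σxᵢyᵢ / (Σxᵢ² + σ²/τ²).
Σxᵢyᵢ = 4·6 + 1·1 + 5·7 + 6·14 + 4·6 = 168; Σxᵢ² = 94; σ²/τ² = 4.
β̂_MAP = 168 / (94 + 4) = 168/98 ≈ 1.714.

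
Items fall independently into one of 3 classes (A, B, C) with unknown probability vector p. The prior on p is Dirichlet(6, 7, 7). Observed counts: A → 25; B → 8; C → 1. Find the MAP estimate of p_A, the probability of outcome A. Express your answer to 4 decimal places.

The posterior is Dirichlet(αᵢ + nᵢ) = Dirichlet(31, 15, 8).
For a Dirichlet(a₁,…,a_K) with all aᵢ > 1, the mode has j-th component (aⱼ − 1)/(Σaᵢ − K).
Here Σaᵢ = 54 and K = 3, so p_A = (31 − 1)/(54 − 3) = 30/51 ≈ 0.5882.

MAP estimate of p_A = 0.5882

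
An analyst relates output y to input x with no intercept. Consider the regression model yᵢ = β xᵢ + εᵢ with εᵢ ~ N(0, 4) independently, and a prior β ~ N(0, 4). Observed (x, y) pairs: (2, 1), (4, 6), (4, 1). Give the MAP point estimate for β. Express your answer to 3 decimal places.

log p(β | y) = −Σ(yᵢ − βxᵢ)²/(2·4) − β²/(2·4) + const.
Setting the derivative to zero: Σxᵢ(yᵢ − βxᵢ)/4 − β/4 = 0, so β = Σxᵢyᵢ / (Σxᵢ² + σ²/τ²).
Σxᵢyᵢ = 2·1 + 4·6 + 4·1 = 30; Σxᵢ² = 36; σ²/τ² = 1.
β̂_MAP = 30 / (36 + 1) = 30/37 ≈ 0.811.

β̂_MAP = 0.811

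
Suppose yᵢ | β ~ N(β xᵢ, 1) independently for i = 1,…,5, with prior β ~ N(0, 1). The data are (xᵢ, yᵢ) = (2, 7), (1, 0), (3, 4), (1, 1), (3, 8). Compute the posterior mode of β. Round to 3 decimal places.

log p(β | y) = −Σ(yᵢ − βxᵢ)²/(2·1) − β²/(2·1) + const.
Setting the derivative to zero: Σxᵢ(yᵢ − βxᵢ)/1 − β/1 = 0, so β = Σxᵢyᵢ / (Σxᵢ² + σ²/τ²).
Σxᵢyᵢ = 2·7 + 1·0 + 3·4 + 1·1 + 3·8 = 51; Σxᵢ² = 24; σ²/τ² = 1.
β̂_MAP = 51 / (24 + 1) = 51/25 ≈ 2.040.

β̂_MAP = 2.040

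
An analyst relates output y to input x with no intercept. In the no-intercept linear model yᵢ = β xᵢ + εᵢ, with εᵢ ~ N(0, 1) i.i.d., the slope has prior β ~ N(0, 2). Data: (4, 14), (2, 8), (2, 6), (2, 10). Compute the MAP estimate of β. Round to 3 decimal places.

β̂_MAP = 3.649

log p(β | y) = −Σ(yᵢ − βxᵢ)²/(2·1) − β²/(2·2) + const.
Setting the derivative to zero: Σxᵢ(yᵢ − βxᵢ)/1 − β/2 = 0, so β = Σxᵢyᵢ / (Σxᵢ² + σ²/τ²).
Σxᵢyᵢ = 4·14 + 2·8 + 2·6 + 2·10 = 104; Σxᵢ² = 28; σ²/τ² = 0.5.
β̂_MAP = 104 / (28 + 0.5) = 104/28.5 ≈ 3.649.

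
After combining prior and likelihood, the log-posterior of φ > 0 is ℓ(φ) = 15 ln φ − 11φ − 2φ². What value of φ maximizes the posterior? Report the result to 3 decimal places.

ℓ'(φ) = 15/φ − 11 − 4φ. Setting this to zero and multiplying by φ: 4φ² + 11φ − 15 = 0.
φ = (−11 + √(11² + 4·4·15)) / (2·4) = (−11 + √361) / 8 = (−11 + 19)/8 = 1.
ℓ''(φ) = −15/φ² − 4 < 0, confirming a maximum.

φ̂_MAP = 1.000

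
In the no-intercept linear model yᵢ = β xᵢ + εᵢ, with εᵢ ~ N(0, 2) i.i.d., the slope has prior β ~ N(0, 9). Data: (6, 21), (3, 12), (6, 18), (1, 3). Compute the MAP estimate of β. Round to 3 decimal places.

β̂_MAP = 3.320

log p(β | y) = −Σ(yᵢ − βxᵢ)²/(2·2) − β²/(2·9) + const.
Setting the derivative to zero: Σxᵢ(yᵢ − βxᵢ)/2 − β/9 = 0, so β = Σxᵢyᵢ / (Σxᵢ² + σ²/τ²).
Σxᵢyᵢ = 6·21 + 3·12 + 6·18 + 1·3 = 273; Σxᵢ² = 82; σ²/τ² = 2/9.
β̂_MAP = 273 / (82 + 2/9) = 273/(740/9) = 2457/740 ≈ 3.320.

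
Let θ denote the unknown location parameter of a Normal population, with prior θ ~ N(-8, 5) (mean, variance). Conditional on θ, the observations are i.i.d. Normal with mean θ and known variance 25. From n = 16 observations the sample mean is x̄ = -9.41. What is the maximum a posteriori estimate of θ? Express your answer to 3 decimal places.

n = 16, x̄ = -9.41.
For a Normal prior and Normal likelihood with known variance, the posterior is Normal; its mode equals its mean, the precision-weighted average.
Prior precision 1/σ₀² = 1/5 = 0.2; data precision n/σ² = 16/25 = 0.64.
θ̂ = (0.2·(-8) + 0.64·(-9.41)) / (0.2 + 0.64) = (-7.6224)/0.84 = -1588/175 ≈ -9.074.

θ̂_MAP = -9.074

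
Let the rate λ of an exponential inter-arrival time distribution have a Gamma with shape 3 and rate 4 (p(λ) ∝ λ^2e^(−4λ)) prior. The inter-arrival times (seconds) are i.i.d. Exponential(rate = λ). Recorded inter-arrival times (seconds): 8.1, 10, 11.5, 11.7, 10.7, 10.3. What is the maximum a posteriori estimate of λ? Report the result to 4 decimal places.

λ̂_MAP = 0.1207

The Exponential(rate=λ) likelihood is ∝ λ^n e^(−λΣtᵢ). Here n = 6 and Σtᵢ = 8.1 + 10 + 11.5 + 11.7 + 10.7 + 10.3 = 62.3.
Posterior ∝ λ^2e^(−4λ) · λ^6e^(−62.3λ) = λ^8e^(−66.3λ), i.e. Gamma(9, 66.3).
Mode = (a−1)/b = 8/66.3 ≈ 0.1207.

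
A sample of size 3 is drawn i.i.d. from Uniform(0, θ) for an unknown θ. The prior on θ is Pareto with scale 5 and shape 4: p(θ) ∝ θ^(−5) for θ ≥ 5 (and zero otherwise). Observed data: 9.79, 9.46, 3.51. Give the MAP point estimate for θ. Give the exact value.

The Uniform(0, θ) likelihood is θ^(−n) for θ ≥ max(xᵢ), zero otherwise. Here max(xᵢ) = 9.79.
Posterior ∝ θ^(−5) · θ^(−3) = θ^(−8) on θ ≥ max(5, 9.79) = 9.79.
This density is strictly decreasing in θ, so the posterior mode lies at the lower boundary of the support.

θ̂_MAP = 9.79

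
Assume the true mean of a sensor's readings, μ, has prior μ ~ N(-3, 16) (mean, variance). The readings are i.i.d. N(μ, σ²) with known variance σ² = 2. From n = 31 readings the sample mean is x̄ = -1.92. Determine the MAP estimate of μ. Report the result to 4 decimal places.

μ̂_MAP = -1.9243

n = 31, x̄ = -1.92.
For a Normal prior and Normal likelihood with known variance, the posterior is Normal; its mode equals its mean, the precision-weighted average.
Prior precision 1/σ₀² = 1/16 = 0.0625; data precision n/σ² = 31/2 = 15.5.
μ̂ = (0.0625·(-3) + 15.5·(-1.92)) / (0.0625 + 15.5) = (-29.9475)/15.5625 = -3993/2075 ≈ -1.9243.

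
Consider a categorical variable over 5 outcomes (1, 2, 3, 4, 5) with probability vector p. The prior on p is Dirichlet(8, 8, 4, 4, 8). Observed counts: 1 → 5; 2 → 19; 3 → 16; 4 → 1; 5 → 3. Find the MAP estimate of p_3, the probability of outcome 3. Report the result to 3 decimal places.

MAP estimate: 0.268

The posterior is Dirichlet(αᵢ + nᵢ) = Dirichlet(13, 27, 20, 5, 11).
For a Dirichlet(a₁,…,a_K) with all aᵢ > 1, the mode has j-th component (aⱼ − 1)/(Σaᵢ − K).
Here Σaᵢ = 76 and K = 5, so p_3 = (20 − 1)/(76 − 5) = 19/71 ≈ 0.268.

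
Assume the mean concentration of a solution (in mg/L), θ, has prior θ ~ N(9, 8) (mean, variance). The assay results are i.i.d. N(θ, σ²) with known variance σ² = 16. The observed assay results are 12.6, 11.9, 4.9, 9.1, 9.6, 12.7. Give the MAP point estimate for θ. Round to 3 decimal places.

n = 6; x̄ = (12.6 + 11.9 + 4.9 + 9.1 + 9.6 + 12.7)/6 = 60.8/6 = 152/15 ≈ 10.1333.
For a Normal prior and Normal likelihood with known variance, the posterior is Normal; its mode equals its mean, the precision-weighted average.
Prior precision 1/σ₀² = 1/8 = 0.125; data precision n/σ² = 6/16 = 0.375.
θ̂ = (0.125·9 + 0.375·(152/15)) / (0.125 + 0.375) = 4.925/0.5 = 9.850.

θ̂_MAP = 9.850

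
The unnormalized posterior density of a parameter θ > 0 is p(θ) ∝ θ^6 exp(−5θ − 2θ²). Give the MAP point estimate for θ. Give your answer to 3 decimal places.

ℓ'(θ) = 6/θ − 5 − 4θ. Setting this to zero and multiplying by θ: 4θ² + 5θ − 6 = 0.
θ = (−5 + √(5² + 4·4·6)) / (2·4) = (−5 + √121) / 8 = (−5 + 11)/8 = 3/4.
ℓ''(θ) = −6/θ² − 4 < 0, confirming a maximum.

θ̂_MAP = 0.750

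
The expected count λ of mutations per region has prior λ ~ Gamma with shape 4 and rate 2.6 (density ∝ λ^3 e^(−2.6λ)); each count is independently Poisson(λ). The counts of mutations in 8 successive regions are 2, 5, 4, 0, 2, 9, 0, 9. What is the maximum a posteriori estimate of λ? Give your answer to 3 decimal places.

λ̂_MAP = 3.208

Σxᵢ = 2+5+4+0+2+9+0+9 = 31, with n = 8.
Posterior ∝ λ^3e^(−2.6λ) · λ^31e^(−8λ) = λ^34e^(−10.6λ), i.e. Gamma(shape=35, rate=10.6).
The mode of a Gamma(a, b) with a ≥ 1 (shape–rate) is (a−1)/b = 34/10.6 ≈ 3.208.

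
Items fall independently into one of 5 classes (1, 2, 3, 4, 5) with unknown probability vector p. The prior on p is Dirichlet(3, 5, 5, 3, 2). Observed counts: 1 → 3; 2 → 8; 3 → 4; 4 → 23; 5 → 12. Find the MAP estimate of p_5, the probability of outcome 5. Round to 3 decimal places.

MAP estimate: 0.206

The posterior is Dirichlet(αᵢ + nᵢ) = Dirichlet(6, 13, 9, 26, 14).
For a Dirichlet(a₁,…,a_K) with all aᵢ > 1, the mode has j-th component (aⱼ − 1)/(Σaᵢ − K).
Here Σaᵢ = 68 and K = 5, so p_5 = (14 − 1)/(68 − 5) = 13/63 ≈ 0.206.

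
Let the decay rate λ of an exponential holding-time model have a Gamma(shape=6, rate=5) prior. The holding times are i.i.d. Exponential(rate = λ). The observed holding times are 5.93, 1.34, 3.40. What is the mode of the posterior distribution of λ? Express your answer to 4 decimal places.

λ̂_MAP = 0.5105

The Exponential(rate=λ) likelihood is ∝ λ^n e^(−λΣtᵢ). Here n = 3 and Σtᵢ = 5.93 + 1.34 + 3.40 = 10.67.
Posterior ∝ λ^5e^(−5λ) · λ^3e^(−10.67λ) = λ^8e^(−15.67λ), i.e. Gamma(9, 15.67).
Mode = (a−1)/b = 8/15.67 ≈ 0.5105.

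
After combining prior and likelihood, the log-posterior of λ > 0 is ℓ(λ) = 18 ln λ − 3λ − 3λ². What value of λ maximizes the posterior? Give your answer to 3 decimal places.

ℓ'(λ) = 18/λ − 3 − 6λ. Setting this to zero and multiplying by λ: 6λ² + 3λ − 18 = 0.
λ = (−3 + √(3² + 4·6·18)) / (2·6) = (−3 + √441) / 12 = (−3 + 21)/12 = 3/2.
ℓ''(λ) = −18/λ² − 6 < 0, confirming a maximum.

λ̂_MAP = 1.500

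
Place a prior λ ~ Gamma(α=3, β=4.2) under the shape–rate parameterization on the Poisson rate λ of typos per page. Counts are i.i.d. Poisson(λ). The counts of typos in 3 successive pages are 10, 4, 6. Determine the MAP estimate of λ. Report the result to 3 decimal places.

Σxᵢ = 10+4+6 = 20, with n = 3.
Posterior ∝ λ^2e^(−4.2λ) · λ^20e^(−3λ) = λ^22e^(−7.2λ), i.e. Gamma(shape=23, rate=7.2).
The mode of a Gamma(a, b) with a ≥ 1 (shape–rate) is (a−1)/b = 22/7.2 ≈ 3.056.

λ̂_MAP = 3.056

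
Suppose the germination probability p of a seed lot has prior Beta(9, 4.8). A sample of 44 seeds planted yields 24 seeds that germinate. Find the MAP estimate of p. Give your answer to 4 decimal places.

p̂_MAP = 0.5735

Prior: Beta(9, 4.8).
Data: 24 successes in 44 trials. The binomial likelihood contributes p^24(1−p)^20, so the posterior is Beta(9+24, 4.8+20) = Beta(33, 24.8).
For Beta(a, b) with a, b > 1 the mode is (a−1)/(a+b−2) = 32/55.8 ≈ 0.5735.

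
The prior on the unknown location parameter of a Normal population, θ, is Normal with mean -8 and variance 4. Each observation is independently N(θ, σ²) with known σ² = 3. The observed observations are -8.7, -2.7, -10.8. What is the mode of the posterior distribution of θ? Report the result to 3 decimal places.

n = 3; x̄ = ((-8.7) + (-2.7) + (-10.8))/3 = -22.2/3 = -7.4.
For a Normal prior and Normal likelihood with known variance, the posterior is Normal; its mode equals its mean, the precision-weighted average.
Prior precision 1/σ₀² = 1/4 = 0.25; data precision n/σ² = 3/3 = 1.
θ̂ = (0.25·(-8) + 1·(-7.4)) / (0.25 + 1) = (-9.4)/1.25 = -7.520.

θ̂_MAP = -7.520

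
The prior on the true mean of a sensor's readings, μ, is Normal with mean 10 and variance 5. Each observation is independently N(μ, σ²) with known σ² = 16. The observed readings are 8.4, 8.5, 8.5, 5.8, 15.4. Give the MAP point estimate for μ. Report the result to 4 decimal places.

n = 5; x̄ = (8.4 + 8.5 + 8.5 + 5.8 + 15.4)/5 = 46.6/5 = 9.32.
For a Normal prior and Normal likelihood with known variance, the posterior is Normal; its mode equals its mean, the precision-weighted average.
Prior precision 1/σ₀² = 1/5 = 0.2; data precision n/σ² = 5/16 = 0.3125.
μ̂ = (0.2·10 + 0.3125·9.32) / (0.2 + 0.3125) = 4.9125/0.5125 = 393/41 ≈ 9.5854.

μ̂_MAP = 9.5854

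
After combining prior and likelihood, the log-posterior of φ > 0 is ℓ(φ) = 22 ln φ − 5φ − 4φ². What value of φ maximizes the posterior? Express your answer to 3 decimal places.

ℓ'(φ) = 22/φ − 5 − 8φ. Setting this to zero and multiplying by φ: 8φ² + 5φ − 22 = 0.
φ = (−5 + √(5² + 4·8·22)) / (2·8) = (−5 + √729) / 16 = (−5 + 27)/16 = 11/8.
ℓ''(φ) = −22/φ² − 8 < 0, confirming a maximum.

φ̂_MAP = 1.375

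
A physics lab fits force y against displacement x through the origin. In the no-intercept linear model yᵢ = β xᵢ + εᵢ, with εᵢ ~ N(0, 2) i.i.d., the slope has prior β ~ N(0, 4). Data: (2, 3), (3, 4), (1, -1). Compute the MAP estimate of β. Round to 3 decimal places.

log p(β | y) = −Σ(yᵢ − βxᵢ)²/(2·2) − β²/(2·4) + const.
Setting the derivative to zero: Σxᵢ(yᵢ − βxᵢ)/2 − β/4 = 0, so β = Σxᵢyᵢ / (Σxᵢ² + σ²/τ²).
Σxᵢyᵢ = 2·3 + 3·4 + 1·(-1) = 17; Σxᵢ² = 14; σ²/τ² = 0.5.
β̂_MAP = 17 / (14 + 0.5) = 17/14.5 ≈ 1.172.

β̂_MAP = 1.172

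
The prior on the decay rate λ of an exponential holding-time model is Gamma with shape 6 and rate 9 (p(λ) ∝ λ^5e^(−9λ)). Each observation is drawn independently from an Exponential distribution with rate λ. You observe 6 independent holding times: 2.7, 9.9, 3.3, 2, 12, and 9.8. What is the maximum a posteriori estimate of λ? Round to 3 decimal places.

The Exponential(rate=λ) likelihood is ∝ λ^n e^(−λΣtᵢ). Here n = 6 and Σtᵢ = 2.7 + 9.9 + 3.3 + 2 + 12 + 9.8 = 39.7.
Posterior ∝ λ^5e^(−9λ) · λ^6e^(−39.7λ) = λ^11e^(−48.7λ), i.e. Gamma(12, 48.7).
Mode = (a−1)/b = 11/48.7 ≈ 0.226.

λ̂_MAP = 0.226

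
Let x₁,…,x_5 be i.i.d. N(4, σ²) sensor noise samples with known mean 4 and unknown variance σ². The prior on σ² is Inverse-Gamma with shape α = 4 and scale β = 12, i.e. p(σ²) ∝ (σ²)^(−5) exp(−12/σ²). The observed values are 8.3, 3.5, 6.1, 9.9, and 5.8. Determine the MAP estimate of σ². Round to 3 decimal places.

Sum of squared deviations about the known mean: SS = (8.3−4)² + (3.5−4)² + (6.1−4)² + (9.9−4)² + (5.8−4)² = 61.2.
The Normal likelihood contributes (σ²)^(−n/2) exp(−SS/(2σ²)), so the posterior is Inverse-Gamma(α + n/2, β + SS/2) = Inverse-Gamma(6.5, 42.6).
The mode of Inverse-Gamma(a, b) is b/(a+1) = 42.6/7.5 ≈ 5.680.

σ̂²_MAP = 5.680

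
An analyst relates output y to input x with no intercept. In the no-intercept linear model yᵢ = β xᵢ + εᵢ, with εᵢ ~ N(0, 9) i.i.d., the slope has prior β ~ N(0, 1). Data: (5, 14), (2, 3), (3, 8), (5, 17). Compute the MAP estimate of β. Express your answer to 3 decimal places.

β̂_MAP = 2.569

log p(β | y) = −Σ(yᵢ − βxᵢ)²/(2·9) − β²/(2·1) + const.
Setting the derivative to zero: Σxᵢ(yᵢ − βxᵢ)/9 − β/1 = 0, so β = Σxᵢyᵢ / (Σxᵢ² + σ²/τ²).
Σxᵢyᵢ = 5·14 + 2·3 + 3·8 + 5·17 = 185; Σxᵢ² = 63; σ²/τ² = 9.
β̂_MAP = 185 / (63 + 9) = 185/72 ≈ 2.569.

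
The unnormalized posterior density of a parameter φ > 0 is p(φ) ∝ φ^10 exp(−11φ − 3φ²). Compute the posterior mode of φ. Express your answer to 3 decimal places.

φ̂_MAP = 0.667

ℓ'(φ) = 10/φ − 11 − 6φ. Setting this to zero and multiplying by φ: 6φ² + 11φ − 10 = 0.
φ = (−11 + √(11² + 4·6·10)) / (2·6) = (−11 + √361) / 12 = (−11 + 19)/12 = 2/3.
ℓ''(φ) = −10/φ² − 6 < 0, confirming a maximum.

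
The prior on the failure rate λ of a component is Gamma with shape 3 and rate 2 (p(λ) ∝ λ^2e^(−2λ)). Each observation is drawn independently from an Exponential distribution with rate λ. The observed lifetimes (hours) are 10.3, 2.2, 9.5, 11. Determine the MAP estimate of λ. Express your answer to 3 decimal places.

λ̂_MAP = 0.171

The Exponential(rate=λ) likelihood is ∝ λ^n e^(−λΣtᵢ). Here n = 4 and Σtᵢ = 10.3 + 2.2 + 9.5 + 11 = 33.
Posterior ∝ λ^2e^(−2λ) · λ^4e^(−33λ) = λ^6e^(−35λ), i.e. Gamma(7, 35).
Mode = (a−1)/b = 6/35 ≈ 0.171.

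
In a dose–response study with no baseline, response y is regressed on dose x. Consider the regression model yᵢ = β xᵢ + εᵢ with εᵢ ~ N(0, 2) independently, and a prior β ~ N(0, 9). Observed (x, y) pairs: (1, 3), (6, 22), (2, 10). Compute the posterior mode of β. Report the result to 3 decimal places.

β̂_MAP = 3.760

log p(β | y) = −Σ(yᵢ − βxᵢ)²/(2·2) − β²/(2·9) + const.
Setting the derivative to zero: Σxᵢ(yᵢ − βxᵢ)/2 − β/9 = 0, so β = Σxᵢyᵢ / (Σxᵢ² + σ²/τ²).
Σxᵢyᵢ = 1·3 + 6·22 + 2·10 = 155; Σxᵢ² = 41; σ²/τ² = 2/9.
β̂_MAP = 155 / (41 + 2/9) = 155/(371/9) = 1395/371 ≈ 3.760.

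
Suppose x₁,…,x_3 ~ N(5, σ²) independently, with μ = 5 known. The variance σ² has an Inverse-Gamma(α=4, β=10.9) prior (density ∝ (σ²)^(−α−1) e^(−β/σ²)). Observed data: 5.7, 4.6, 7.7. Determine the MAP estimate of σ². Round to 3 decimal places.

σ̂²_MAP = 2.288

Sum of squared deviations about the known mean: SS = (5.7−5)² + (4.6−5)² + (7.7−5)² = 7.94.
The Normal likelihood contributes (σ²)^(−n/2) exp(−SS/(2σ²)), so the posterior is Inverse-Gamma(α + n/2, β + SS/2) = Inverse-Gamma(5.5, 14.87).
The mode of Inverse-Gamma(a, b) is b/(a+1) = 14.87/6.5 ≈ 2.288.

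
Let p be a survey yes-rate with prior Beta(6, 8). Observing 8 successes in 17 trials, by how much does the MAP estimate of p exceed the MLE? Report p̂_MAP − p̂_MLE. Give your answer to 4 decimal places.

MAP − MLE = -0.0223

Posterior is Beta(14, 17); MAP = (14−1)/(31−2) = 13/29 ≈ 0.44828.
MLE ignores the prior: p̂_MLE = k/n = 8/17 ≈ 0.47059.
Difference = 13/29 − 8/17 = -11/493 ≈ -0.0223.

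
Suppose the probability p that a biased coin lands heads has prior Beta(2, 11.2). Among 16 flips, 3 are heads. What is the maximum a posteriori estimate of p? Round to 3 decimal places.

Prior: Beta(2, 11.2).
Data: 3 successes in 16 trials. The binomial likelihood contributes p^3(1−p)^13, so the posterior is Beta(2+3, 11.2+13) = Beta(5, 24.2).
For Beta(a, b) with a, b > 1 the mode is (a−1)/(a+b−2) = 4/27.2 ≈ 0.147.

p̂_MAP = 0.147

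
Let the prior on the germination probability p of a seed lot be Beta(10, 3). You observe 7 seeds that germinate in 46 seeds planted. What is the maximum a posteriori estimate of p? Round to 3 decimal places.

p̂_MAP = 0.281

Prior: Beta(10, 3).
Data: 7 successes in 46 trials. The binomial likelihood contributes p^7(1−p)^39, so the posterior is Beta(10+7, 3+39) = Beta(17, 42).
For Beta(a, b) with a, b > 1 the mode is (a−1)/(a+b−2) = 16/57 ≈ 0.281.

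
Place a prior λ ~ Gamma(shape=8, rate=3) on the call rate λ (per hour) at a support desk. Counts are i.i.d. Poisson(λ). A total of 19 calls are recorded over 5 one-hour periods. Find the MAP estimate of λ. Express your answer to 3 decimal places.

λ̂_MAP = 3.250

Σxᵢ = 19, n = 5.
Posterior ∝ λ^7e^(−3λ) · λ^19e^(−5λ) = λ^26e^(−8λ), i.e. Gamma(shape=27, rate=8).
The mode of a Gamma(a, b) with a ≥ 1 (shape–rate) is (a−1)/b = 26/8 ≈ 3.250.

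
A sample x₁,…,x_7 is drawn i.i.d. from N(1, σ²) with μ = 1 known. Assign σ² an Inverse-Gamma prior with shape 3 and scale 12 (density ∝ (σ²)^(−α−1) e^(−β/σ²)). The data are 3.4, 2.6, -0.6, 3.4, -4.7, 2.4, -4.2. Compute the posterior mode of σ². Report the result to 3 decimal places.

σ̂²_MAP = 6.809

Sum of squared deviations about the known mean: SS = (3.4−1)² + (2.6−1)² + (-0.6−1)² + (3.4−1)² + (-4.7−1)² + (2.4−1)² + (-4.2−1)² = 78.13.
The Normal likelihood contributes (σ²)^(−n/2) exp(−SS/(2σ²)), so the posterior is Inverse-Gamma(α + n/2, β + SS/2) = Inverse-Gamma(6.5, 51.065).
The mode of Inverse-Gamma(a, b) is b/(a+1) = 51.065/7.5 ≈ 6.809.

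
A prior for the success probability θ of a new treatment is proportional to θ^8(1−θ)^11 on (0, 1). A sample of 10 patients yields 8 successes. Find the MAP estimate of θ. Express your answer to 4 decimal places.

The prior density ∝ θ^8(1−θ)^11 is the kernel of Beta(9, 12).
Data: 8 successes in 10 trials. The binomial likelihood contributes θ^8(1−θ)^2, so the posterior is Beta(9+8, 12+2) = Beta(17, 14).
For Beta(a, b) with a, b > 1 the mode is (a−1)/(a+b−2) = 16/29 ≈ 0.5517.

θ̂_MAP = 0.5517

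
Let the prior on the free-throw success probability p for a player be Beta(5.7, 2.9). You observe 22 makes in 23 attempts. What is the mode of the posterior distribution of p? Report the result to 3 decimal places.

Prior: Beta(5.7, 2.9).
Data: 22 successes in 23 trials. The binomial likelihood contributes p^22(1−p)^1, so the posterior is Beta(5.7+22, 2.9+1) = Beta(27.7, 3.9).
For Beta(a, b) with a, b > 1 the mode is (a−1)/(a+b−2) = 26.7/29.6 ≈ 0.902.

p̂_MAP = 0.902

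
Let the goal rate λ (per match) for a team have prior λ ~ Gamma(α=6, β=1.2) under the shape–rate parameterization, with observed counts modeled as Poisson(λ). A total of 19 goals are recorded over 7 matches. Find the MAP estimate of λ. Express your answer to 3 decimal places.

λ̂_MAP = 2.927

Σxᵢ = 19, n = 7.
Posterior ∝ λ^5e^(−1.2λ) · λ^19e^(−7λ) = λ^24e^(−8.2λ), i.e. Gamma(shape=25, rate=8.2).
The mode of a Gamma(a, b) with a ≥ 1 (shape–rate) is (a−1)/b = 24/8.2 ≈ 2.927.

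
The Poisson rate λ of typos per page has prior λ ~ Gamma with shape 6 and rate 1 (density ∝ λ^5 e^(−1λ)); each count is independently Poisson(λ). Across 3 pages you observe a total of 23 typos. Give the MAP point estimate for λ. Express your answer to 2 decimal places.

Σxᵢ = 23, n = 3.
Posterior ∝ λ^5e^(−1λ) · λ^23e^(−3λ) = λ^28e^(−4λ), i.e. Gamma(shape=29, rate=4).
The mode of a Gamma(a, b) with a ≥ 1 (shape–rate) is (a−1)/b = 28/4 ≈ 7.00.

λ̂_MAP = 7.00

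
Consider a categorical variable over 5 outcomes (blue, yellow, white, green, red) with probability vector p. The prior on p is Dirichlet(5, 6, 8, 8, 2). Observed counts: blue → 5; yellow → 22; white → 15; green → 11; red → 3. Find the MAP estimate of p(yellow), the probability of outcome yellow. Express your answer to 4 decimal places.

The posterior is Dirichlet(αᵢ + nᵢ) = Dirichlet(10, 28, 23, 19, 5).
For a Dirichlet(a₁,…,a_K) with all aᵢ > 1, the mode has j-th component (aⱼ − 1)/(Σaᵢ − K).
Here Σaᵢ = 85 and K = 5, so p(yellow) = (28 − 1)/(85 − 5) = 27/80 ≈ 0.3375.

MAP estimate of p(yellow) = 0.3375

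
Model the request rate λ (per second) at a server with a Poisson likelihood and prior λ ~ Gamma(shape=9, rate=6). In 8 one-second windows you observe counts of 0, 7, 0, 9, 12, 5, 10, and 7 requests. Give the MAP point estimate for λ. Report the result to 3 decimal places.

λ̂_MAP = 4.143

Σxᵢ = 0+7+0+9+12+5+10+7 = 50, with n = 8.
Posterior ∝ λ^8e^(−6λ) · λ^50e^(−8λ) = λ^58e^(−14λ), i.e. Gamma(shape=59, rate=14).
The mode of a Gamma(a, b) with a ≥ 1 (shape–rate) is (a−1)/b = 58/14 ≈ 4.143.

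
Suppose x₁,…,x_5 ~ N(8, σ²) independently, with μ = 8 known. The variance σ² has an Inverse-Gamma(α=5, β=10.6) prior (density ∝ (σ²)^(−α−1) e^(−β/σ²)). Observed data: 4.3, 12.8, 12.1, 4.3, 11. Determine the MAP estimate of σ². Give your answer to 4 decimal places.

σ̂²_MAP = 5.7312

Sum of squared deviations about the known mean: SS = (4.3−8)² + (12.8−8)² + (12.1−8)² + (4.3−8)² + (11−8)² = 76.23.
The Normal likelihood contributes (σ²)^(−n/2) exp(−SS/(2σ²)), so the posterior is Inverse-Gamma(α + n/2, β + SS/2) = Inverse-Gamma(7.5, 48.715).
The mode of Inverse-Gamma(a, b) is b/(a+1) = 48.715/8.5 ≈ 5.7312.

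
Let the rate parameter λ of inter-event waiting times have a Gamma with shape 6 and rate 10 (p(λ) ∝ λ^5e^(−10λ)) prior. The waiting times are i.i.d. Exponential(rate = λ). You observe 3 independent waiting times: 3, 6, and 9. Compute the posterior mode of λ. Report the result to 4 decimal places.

The Exponential(rate=λ) likelihood is ∝ λ^n e^(−λΣtᵢ). Here n = 3 and Σtᵢ = 3 + 6 + 9 = 18.
Posterior ∝ λ^5e^(−10λ) · λ^3e^(−18λ) = λ^8e^(−28λ), i.e. Gamma(9, 28).
Mode = (a−1)/b = 8/28 ≈ 0.2857.

λ̂_MAP = 0.2857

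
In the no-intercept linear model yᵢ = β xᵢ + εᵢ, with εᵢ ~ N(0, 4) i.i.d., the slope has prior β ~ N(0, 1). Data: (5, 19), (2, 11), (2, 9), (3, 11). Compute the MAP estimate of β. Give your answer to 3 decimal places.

log p(β | y) = −Σ(yᵢ − βxᵢ)²/(2·4) − β²/(2·1) + const.
Setting the derivative to zero: Σxᵢ(yᵢ − βxᵢ)/4 − β/1 = 0, so β = Σxᵢyᵢ / (Σxᵢ² + σ²/τ²).
Σxᵢyᵢ = 5·19 + 2·11 + 2·9 + 3·11 = 168; Σxᵢ² = 42; σ²/τ² = 4.
β̂_MAP = 168 / (42 + 4) = 168/46 ≈ 3.652.

β̂_MAP = 3.652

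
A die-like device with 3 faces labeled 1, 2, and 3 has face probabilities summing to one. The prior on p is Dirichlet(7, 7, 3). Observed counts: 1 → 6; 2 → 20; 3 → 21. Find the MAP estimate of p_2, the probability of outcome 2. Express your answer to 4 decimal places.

MAP estimate: 0.4262

The posterior is Dirichlet(αᵢ + nᵢ) = Dirichlet(13, 27, 24).
For a Dirichlet(a₁,…,a_K) with all aᵢ > 1, the mode has j-th component (aⱼ − 1)/(Σaᵢ − K).
Here Σaᵢ = 64 and K = 3, so p_2 = (27 − 1)/(64 − 3) = 26/61 ≈ 0.4262.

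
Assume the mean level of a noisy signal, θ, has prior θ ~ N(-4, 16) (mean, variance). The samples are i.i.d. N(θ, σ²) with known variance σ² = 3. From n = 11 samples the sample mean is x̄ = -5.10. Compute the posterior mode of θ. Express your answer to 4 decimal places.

θ̂_MAP = -5.0816

n = 11, x̄ = -5.10.
For a Normal prior and Normal likelihood with known variance, the posterior is Normal; its mode equals its mean, the precision-weighted average.
Prior precision 1/σ₀² = 1/16 = 0.0625; data precision n/σ² = 11/3.
θ̂ = (0.0625·(-4) + (11/3)·(-5.1)) / (0.0625 + 11/3) = (-18.95)/(179/48) = -4548/895 ≈ -5.0816.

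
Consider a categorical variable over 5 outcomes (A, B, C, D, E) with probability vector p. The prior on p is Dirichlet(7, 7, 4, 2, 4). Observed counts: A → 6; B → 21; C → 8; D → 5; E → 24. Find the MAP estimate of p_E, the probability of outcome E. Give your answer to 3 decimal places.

MAP estimate of p_E = 0.325

The posterior is Dirichlet(αᵢ + nᵢ) = Dirichlet(13, 28, 12, 7, 28).
For a Dirichlet(a₁,…,a_K) with all aᵢ > 1, the mode has j-th component (aⱼ − 1)/(Σaᵢ − K).
Here Σaᵢ = 88 and K = 5, so p_E = (28 − 1)/(88 − 5) = 27/83 ≈ 0.325.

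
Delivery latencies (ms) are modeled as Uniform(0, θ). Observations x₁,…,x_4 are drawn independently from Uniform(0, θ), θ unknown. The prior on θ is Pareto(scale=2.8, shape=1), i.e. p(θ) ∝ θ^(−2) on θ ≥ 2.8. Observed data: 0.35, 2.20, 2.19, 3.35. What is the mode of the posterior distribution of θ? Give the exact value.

θ̂_MAP = 3.35

The Uniform(0, θ) likelihood is θ^(−n) for θ ≥ max(xᵢ), zero otherwise. Here max(xᵢ) = 3.35.
Posterior ∝ θ^(−2) · θ^(−4) = θ^(−6) on θ ≥ max(2.8, 3.35) = 3.35.
This density is strictly decreasing in θ, so the posterior mode lies at the lower boundary of the support.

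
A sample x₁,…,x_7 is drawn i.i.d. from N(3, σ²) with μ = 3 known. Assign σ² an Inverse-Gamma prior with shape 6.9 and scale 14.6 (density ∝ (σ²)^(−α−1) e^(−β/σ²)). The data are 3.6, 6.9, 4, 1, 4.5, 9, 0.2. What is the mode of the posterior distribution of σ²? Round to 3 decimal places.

Sum of squared deviations about the known mean: SS = (3.6−3)² + (6.9−3)² + (4−3)² + (1−3)² + (4.5−3)² + (9−3)² + (0.2−3)² = 66.66.
The Normal likelihood contributes (σ²)^(−n/2) exp(−SS/(2σ²)), so the posterior is Inverse-Gamma(α + n/2, β + SS/2) = Inverse-Gamma(10.4, 47.93).
The mode of Inverse-Gamma(a, b) is b/(a+1) = 47.93/11.4 ≈ 4.204.

σ̂²_MAP = 4.204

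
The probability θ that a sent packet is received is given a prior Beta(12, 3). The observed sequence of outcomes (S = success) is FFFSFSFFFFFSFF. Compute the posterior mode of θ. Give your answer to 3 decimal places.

θ̂_MAP = 0.519

Prior: Beta(12, 3).
Data: 3 successes in 14 trials (from the sequence). The binomial likelihood contributes θ^3(1−θ)^11, so the posterior is Beta(12+3, 3+11) = Beta(15, 14).
For Beta(a, b) with a, b > 1 the mode is (a−1)/(a+b−2) = 14/27 ≈ 0.519.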